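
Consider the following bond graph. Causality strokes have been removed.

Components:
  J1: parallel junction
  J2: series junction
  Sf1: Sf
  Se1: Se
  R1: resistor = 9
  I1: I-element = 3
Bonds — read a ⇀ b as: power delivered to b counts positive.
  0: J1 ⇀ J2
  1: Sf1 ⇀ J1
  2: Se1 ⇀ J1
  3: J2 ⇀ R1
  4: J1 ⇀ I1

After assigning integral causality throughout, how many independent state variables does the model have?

1  (I1 all integral)

bond 1 →Sf1  (Sf1: flow source, stroke at near end)
bond 2 →J1  (Se1: effort source, stroke at far end)
bond 0 →J2  (0-jn J1 has e-setter on 2)
bond 4 →I1  (J1: bond 2 brought effort, rest push out)
bond 3 →R1  (J2 needs exactly one f-in)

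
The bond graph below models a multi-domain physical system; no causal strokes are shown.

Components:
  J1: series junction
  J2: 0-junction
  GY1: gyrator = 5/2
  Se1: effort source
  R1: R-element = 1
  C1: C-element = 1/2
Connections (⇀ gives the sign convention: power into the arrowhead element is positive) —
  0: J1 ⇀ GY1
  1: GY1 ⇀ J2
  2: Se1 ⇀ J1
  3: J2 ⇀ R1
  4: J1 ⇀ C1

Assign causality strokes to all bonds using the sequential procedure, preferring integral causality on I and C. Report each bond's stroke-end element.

bond 0 stroke at GY1
bond 1 stroke at GY1
bond 2 stroke at J1
bond 3 stroke at J2
bond 4 stroke at J1

β2 →J1  (Se1 fixes effort; stroke away)
β4 →J1  (prefer integral on C1)
β0 →GY1  (J1 needs exactly one f-in)
β1 →GY1  (GY GY1: same side as bond 0)
β3 →J2  (closing 0-jn rule on J2)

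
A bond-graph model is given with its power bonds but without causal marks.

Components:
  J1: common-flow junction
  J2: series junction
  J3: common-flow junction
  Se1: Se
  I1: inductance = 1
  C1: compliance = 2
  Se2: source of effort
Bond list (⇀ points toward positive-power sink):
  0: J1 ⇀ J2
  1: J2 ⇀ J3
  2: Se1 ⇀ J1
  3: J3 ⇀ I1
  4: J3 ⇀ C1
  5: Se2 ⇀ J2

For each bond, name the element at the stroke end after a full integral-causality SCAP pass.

β2 →J1  (Se1 (Se) sets effort on bond)
β5 →J2  (Se2 fixes effort; stroke away)
β0 →J2  (J1: last free bond brings flow in)
β1 →J3  (J2: last free bond brings flow in)
β3 →I1  (I1 integral (f out))
β4 →J3  (J3 flow already set via bond 3)

bond 0 stroke→J2
bond 1 stroke→J3
bond 2 stroke→J1
bond 3 stroke→I1
bond 4 stroke→J3
bond 5 stroke→J2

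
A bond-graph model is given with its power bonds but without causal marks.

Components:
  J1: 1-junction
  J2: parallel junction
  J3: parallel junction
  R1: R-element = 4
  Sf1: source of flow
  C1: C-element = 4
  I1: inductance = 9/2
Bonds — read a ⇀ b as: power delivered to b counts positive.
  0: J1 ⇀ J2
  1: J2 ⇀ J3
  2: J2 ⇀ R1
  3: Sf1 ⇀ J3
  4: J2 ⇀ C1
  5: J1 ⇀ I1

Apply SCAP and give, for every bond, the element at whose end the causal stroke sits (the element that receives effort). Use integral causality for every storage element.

β3 |Sf1  (source Sf1 imposes f)
β1 |J3  (J3: last free bond brings effort in)
β4 |J2  (C1 integral (e out))
β0 |J1  (common-e at J2 fixed by 4)
β2 |R1  (J2 effort already set via bond 4)
β5 |I1  (closing 1-jn rule on J1)

β0 →J1
β1 →J3
β2 →R1
β3 →Sf1
β4 →J2
β5 →I1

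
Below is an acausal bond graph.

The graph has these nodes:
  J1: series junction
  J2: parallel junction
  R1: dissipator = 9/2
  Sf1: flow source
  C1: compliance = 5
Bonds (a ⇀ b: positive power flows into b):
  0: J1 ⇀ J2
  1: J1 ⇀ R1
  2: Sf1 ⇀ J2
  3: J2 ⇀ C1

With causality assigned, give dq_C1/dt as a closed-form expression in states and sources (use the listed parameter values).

dq_C1/dt = F_Sf1 - 2*q_C1/45

β2 →Sf1  (Sf1 fixes flow; stroke at Sf1)
β3 →J2  (C1: C, integral causality)
β0 →J1  (0-jn J2 has e-setter on 3)
β1 →R1  (closing 1-jn rule on J1)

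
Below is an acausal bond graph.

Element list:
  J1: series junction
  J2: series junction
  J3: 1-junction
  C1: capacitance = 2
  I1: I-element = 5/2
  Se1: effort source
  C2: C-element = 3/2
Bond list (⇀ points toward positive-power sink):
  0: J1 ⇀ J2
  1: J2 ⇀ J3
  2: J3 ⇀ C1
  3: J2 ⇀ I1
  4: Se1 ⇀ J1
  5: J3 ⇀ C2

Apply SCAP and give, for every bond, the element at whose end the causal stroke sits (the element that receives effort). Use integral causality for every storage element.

bond 0 stroke→J2
bond 1 stroke→J2
bond 2 stroke→J3
bond 3 stroke→I1
bond 4 stroke→J1
bond 5 stroke→J3

β4 →J1  (source Se1 imposes e)
β0 →J2  (closing 1-jn rule on J1)
β2 →J3  (C1: C, integral causality)
β3 →I1  (I1 integral (f out))
β1 →J2  (J2 flow already set via bond 3)
β5 →J3  (common-f at J3 fixed by 1)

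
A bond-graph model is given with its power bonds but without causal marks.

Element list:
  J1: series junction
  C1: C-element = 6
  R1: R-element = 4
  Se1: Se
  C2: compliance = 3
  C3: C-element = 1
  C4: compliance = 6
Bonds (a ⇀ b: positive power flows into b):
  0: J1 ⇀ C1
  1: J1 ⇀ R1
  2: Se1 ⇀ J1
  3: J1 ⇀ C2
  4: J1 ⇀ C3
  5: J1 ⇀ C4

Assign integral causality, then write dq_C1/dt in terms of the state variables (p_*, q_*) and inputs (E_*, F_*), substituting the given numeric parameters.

dq_C1/dt = E_Se1/4 - q_C1/24 - q_C2/12 - q_C3/4 - q_C4/24

b2 stroke→J1  (Se1 (Se) sets effort on bond)
b0 stroke→J1  (prefer integral on C1)
b3 stroke→J1  (C2 outputs effort q/C2)
b4 stroke→J1  (C3: C, integral causality)
b5 stroke→J1  (C4 integral (e out))
b1 stroke→R1  (only one flow-in slot at J1)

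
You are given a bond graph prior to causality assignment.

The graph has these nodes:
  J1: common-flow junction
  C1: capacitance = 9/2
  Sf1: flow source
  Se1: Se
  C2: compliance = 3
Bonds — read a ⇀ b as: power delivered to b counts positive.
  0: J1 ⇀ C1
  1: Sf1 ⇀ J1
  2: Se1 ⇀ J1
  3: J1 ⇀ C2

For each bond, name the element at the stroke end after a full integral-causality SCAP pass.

b1 stroke at Sf1  (Sf1: flow source, stroke at near end)
b2 stroke at J1  (source Se1 imposes e)
b0 stroke at J1  (1-jn J1 has f-setter on 1)
b3 stroke at J1  (J1 flow already set via bond 1)

b0 |J1
b1 |Sf1
b2 |J1
b3 |J1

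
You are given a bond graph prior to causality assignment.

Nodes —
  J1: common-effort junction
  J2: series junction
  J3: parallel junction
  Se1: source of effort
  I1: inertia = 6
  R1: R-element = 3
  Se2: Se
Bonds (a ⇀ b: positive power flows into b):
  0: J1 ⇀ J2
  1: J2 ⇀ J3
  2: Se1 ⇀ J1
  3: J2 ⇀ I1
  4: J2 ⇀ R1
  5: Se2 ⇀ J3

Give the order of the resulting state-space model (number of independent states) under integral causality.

bond 2 stroke→J1  (Se1 fixes effort; stroke away)
bond 5 stroke→J3  (Se2 (Se) sets effort on bond)
bond 0 stroke→J2  (0-jn J1 has e-setter on 2)
bond 1 stroke→J2  (J3: bond 5 brought effort, rest push out)
bond 3 stroke→I1  (prefer integral on I1)
bond 4 stroke→J2  (common-f at J2 fixed by 3)

1  (I1 all integral)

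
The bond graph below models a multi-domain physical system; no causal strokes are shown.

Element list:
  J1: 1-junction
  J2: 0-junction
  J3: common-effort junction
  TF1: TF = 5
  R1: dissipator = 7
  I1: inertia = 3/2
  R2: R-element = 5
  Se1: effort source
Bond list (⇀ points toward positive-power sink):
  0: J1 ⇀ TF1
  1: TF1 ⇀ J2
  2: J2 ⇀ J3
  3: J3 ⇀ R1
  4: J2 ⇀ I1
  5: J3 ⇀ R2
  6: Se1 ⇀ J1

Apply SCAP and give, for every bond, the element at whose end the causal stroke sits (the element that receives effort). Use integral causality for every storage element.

#0 stroke→TF1
#1 stroke→J2
#2 stroke→J3
#3 stroke→R1
#4 stroke→I1
#5 stroke→R2
#6 stroke→J1

#6 |J1  (Se1: effort source, stroke at far end)
#0 |TF1  (J1: last free bond brings flow in)
#1 |J2  (TF1 one-in-one-out from 0)
#2 |J3  (common-e at J2 fixed by 1)
#4 |I1  (J2: bond 1 brought effort, rest push out)
#3 |R1  (0-jn J3 has e-setter on 2)
#5 |R2  (0-jn J3 has e-setter on 2)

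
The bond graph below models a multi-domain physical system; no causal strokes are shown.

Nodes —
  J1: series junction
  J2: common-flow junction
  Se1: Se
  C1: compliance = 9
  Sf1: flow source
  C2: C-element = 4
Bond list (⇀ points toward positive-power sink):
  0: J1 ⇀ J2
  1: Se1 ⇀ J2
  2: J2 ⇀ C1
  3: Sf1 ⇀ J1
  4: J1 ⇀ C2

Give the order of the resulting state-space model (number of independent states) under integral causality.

bond 1 |J2  (Se1: effort source, stroke at far end)
bond 3 |Sf1  (Sf1 (Sf) sets flow on bond)
bond 0 |J1  (J1: bond 3 brought flow, rest push out)
bond 4 |J1  (1-jn J1 has f-setter on 3)
bond 2 |J2  (J2 flow already set via bond 0)

2  (C1, C2 all integral)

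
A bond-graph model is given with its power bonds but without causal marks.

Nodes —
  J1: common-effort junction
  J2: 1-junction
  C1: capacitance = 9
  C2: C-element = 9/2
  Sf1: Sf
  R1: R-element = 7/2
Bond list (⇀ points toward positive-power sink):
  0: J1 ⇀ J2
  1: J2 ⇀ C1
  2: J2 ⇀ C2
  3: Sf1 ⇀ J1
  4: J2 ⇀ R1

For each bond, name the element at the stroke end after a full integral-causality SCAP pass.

β3 stroke at Sf1  (Sf1: flow source, stroke at near end)
β0 stroke at J1  (J1 needs exactly one e-in)
β1 stroke at J2  (1-jn J2 has f-setter on 0)
β2 stroke at J2  (common-f at J2 fixed by 0)
β4 stroke at J2  (J2 flow already set via bond 0)

β0 stroke→J1
β1 stroke→J2
β2 stroke→J2
β3 stroke→Sf1
β4 stroke→J2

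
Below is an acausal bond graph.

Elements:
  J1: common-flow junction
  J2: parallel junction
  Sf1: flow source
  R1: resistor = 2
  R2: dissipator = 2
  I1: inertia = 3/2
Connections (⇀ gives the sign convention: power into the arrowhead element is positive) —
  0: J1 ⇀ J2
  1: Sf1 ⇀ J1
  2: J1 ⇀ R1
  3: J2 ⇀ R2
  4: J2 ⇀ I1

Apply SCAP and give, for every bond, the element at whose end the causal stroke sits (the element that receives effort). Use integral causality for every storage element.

b0 stroke at J1
b1 stroke at Sf1
b2 stroke at J1
b3 stroke at J2
b4 stroke at I1

β1 stroke at Sf1  (Sf1 (Sf) sets flow on bond)
β0 stroke at J1  (J1: bond 1 brought flow, rest push out)
β2 stroke at J1  (J1 flow already set via bond 1)
β4 stroke at I1  (I1 outputs flow p/I1)
β3 stroke at J2  (closing 0-jn rule on J2)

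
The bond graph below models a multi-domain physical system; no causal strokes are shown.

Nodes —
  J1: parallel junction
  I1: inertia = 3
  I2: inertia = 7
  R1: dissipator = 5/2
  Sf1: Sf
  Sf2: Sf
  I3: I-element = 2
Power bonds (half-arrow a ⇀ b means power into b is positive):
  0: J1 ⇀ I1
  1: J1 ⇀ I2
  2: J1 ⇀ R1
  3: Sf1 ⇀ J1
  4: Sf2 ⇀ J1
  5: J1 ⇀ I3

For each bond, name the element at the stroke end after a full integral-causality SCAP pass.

b3 →Sf1  (source Sf1 imposes f)
b4 →Sf2  (Sf2: flow source, stroke at near end)
b0 →I1  (prefer integral on I1)
b1 →I2  (I2 integral (f out))
b5 →I3  (I3 outputs flow p/I3)
b2 →J1  (J1 needs exactly one e-in)

bond 0 stroke→I1
bond 1 stroke→I2
bond 2 stroke→J1
bond 3 stroke→Sf1
bond 4 stroke→Sf2
bond 5 stroke→I3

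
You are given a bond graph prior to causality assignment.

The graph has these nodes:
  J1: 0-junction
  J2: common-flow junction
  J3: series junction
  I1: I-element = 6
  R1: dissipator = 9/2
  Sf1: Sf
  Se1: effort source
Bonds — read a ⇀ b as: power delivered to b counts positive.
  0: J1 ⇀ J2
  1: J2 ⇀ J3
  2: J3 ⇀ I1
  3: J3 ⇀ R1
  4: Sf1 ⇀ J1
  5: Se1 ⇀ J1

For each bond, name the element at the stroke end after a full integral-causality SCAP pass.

#4 stroke→Sf1  (source Sf1 imposes f)
#5 stroke→J1  (Se1 fixes effort; stroke away)
#0 stroke→J2  (J1: bond 5 brought effort, rest push out)
#1 stroke→J3  (closing 1-jn rule on J2)
#2 stroke→I1  (I1: I, integral causality)
#3 stroke→J3  (1-jn J3 has f-setter on 2)

β0 |J2
β1 |J3
β2 |I1
β3 |J3
β4 |Sf1
β5 |J1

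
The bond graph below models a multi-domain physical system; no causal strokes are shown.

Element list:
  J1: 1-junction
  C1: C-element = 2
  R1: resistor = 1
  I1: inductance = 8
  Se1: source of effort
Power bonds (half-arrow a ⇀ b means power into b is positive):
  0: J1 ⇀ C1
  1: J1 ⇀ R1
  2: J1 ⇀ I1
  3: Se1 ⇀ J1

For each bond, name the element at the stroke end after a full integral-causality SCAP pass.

bond 0 stroke at J1
bond 1 stroke at J1
bond 2 stroke at I1
bond 3 stroke at J1

#3 stroke at J1  (Se1 fixes effort; stroke away)
#0 stroke at J1  (prefer integral on C1)
#2 stroke at I1  (I1 outputs flow p/I1)
#1 stroke at J1  (common-f at J1 fixed by 2)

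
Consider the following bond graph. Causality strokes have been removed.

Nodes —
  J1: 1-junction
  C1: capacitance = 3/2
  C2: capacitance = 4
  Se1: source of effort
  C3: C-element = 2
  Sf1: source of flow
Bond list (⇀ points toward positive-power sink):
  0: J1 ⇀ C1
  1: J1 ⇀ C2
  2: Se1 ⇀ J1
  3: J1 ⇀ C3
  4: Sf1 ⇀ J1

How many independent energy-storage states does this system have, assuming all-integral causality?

3  (C1, C2, C3 all integral)

#2 →J1  (source Se1 imposes e)
#4 →Sf1  (Sf1 (Sf) sets flow on bond)
#0 →J1  (J1 flow already set via bond 4)
#1 →J1  (common-f at J1 fixed by 4)
#3 →J1  (1-jn J1 has f-setter on 4)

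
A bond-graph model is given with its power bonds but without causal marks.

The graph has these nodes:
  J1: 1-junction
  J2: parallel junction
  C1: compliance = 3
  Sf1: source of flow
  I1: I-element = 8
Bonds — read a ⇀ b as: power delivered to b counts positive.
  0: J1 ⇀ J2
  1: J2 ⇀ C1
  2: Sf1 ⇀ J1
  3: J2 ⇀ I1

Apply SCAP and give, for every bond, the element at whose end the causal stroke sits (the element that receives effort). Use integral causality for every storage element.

#2 stroke→Sf1  (Sf1 fixes flow; stroke at Sf1)
#0 stroke→J1  (J1 flow already set via bond 2)
#1 stroke→J2  (C1: C, integral causality)
#3 stroke→I1  (J2: bond 1 brought effort, rest push out)

b0 →J1
b1 →J2
b2 →Sf1
b3 →I1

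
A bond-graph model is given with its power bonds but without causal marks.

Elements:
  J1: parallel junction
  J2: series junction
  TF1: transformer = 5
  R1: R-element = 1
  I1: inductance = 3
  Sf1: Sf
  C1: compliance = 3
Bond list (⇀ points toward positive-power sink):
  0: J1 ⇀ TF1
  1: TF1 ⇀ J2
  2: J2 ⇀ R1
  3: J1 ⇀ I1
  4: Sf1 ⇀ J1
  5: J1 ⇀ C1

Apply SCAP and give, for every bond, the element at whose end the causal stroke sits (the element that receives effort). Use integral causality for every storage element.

b0 stroke→TF1
b1 stroke→J2
b2 stroke→R1
b3 stroke→I1
b4 stroke→Sf1
b5 stroke→J1

β4 stroke at Sf1  (Sf1: flow source, stroke at near end)
β3 stroke at I1  (I1 integral (f out))
β5 stroke at J1  (C1 outputs effort q/C1)
β0 stroke at TF1  (J1: bond 5 brought effort, rest push out)
β1 stroke at J2  (TF TF1: opposite of bond 0)
β2 stroke at R1  (closing 1-jn rule on J2)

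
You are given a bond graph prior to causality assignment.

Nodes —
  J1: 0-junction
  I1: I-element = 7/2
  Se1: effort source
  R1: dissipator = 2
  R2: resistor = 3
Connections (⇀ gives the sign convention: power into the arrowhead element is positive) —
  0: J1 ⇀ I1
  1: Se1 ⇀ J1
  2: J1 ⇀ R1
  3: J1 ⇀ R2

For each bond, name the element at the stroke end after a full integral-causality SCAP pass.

β0 stroke→I1
β1 stroke→J1
β2 stroke→R1
β3 stroke→R2

#1 →J1  (Se1: effort source, stroke at far end)
#0 →I1  (0-jn J1 has e-setter on 1)
#2 →R1  (J1 effort already set via bond 1)
#3 →R2  (0-jn J1 has e-setter on 1)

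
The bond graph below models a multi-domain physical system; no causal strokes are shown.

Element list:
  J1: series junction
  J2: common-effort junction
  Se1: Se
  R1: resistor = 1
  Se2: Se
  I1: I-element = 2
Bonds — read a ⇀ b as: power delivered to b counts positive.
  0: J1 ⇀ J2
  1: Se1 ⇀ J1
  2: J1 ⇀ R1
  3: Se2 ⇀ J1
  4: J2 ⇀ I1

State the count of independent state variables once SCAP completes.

1  (I1 all integral)

bond 1 →J1  (Se1 (Se) sets effort on bond)
bond 3 →J1  (Se2: effort source, stroke at far end)
bond 4 →I1  (prefer integral on I1)
bond 0 →J2  (closing 0-jn rule on J2)
bond 2 →J1  (J1 flow already set via bond 0)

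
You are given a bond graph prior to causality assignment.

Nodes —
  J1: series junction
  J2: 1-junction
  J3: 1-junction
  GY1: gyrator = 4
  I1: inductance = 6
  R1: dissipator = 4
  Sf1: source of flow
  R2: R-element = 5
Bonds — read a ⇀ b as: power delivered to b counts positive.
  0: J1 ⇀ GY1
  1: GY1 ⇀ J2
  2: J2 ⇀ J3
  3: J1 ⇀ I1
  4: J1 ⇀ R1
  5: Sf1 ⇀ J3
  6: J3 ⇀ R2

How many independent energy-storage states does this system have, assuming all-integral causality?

β5 stroke at Sf1  (Sf1 fixes flow; stroke at Sf1)
β2 stroke at J3  (1-jn J3 has f-setter on 5)
β6 stroke at J3  (J3: bond 5 brought flow, rest push out)
β1 stroke at J2  (J2 flow already set via bond 2)
β0 stroke at J1  (through GY1, causality inverts; strokes same side of GY1)
β3 stroke at I1  (I1 outputs flow p/I1)
β4 stroke at J1  (J1 flow already set via bond 3)

1  (I1 all integral)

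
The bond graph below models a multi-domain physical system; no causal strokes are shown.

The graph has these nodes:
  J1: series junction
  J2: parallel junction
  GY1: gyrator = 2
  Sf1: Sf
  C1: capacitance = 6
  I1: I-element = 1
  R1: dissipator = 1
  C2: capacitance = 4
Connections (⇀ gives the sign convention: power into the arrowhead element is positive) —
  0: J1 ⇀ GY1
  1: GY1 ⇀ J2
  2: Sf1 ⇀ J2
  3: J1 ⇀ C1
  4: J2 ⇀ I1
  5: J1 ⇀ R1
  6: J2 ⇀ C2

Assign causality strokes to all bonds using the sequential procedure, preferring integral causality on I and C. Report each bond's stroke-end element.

b2 stroke→Sf1  (Sf1 (Sf) sets flow on bond)
b3 stroke→J1  (C1 integral (e out))
b4 stroke→I1  (I1: I, integral causality)
b6 stroke→J2  (prefer integral on C2)
b1 stroke→GY1  (J2 effort already set via bond 6)
b0 stroke→GY1  (GY1: gyrator matches bond 1)
b5 stroke→J1  (J1 flow already set via bond 0)

β0 |GY1
β1 |GY1
β2 |Sf1
β3 |J1
β4 |I1
β5 |J1
β6 |J2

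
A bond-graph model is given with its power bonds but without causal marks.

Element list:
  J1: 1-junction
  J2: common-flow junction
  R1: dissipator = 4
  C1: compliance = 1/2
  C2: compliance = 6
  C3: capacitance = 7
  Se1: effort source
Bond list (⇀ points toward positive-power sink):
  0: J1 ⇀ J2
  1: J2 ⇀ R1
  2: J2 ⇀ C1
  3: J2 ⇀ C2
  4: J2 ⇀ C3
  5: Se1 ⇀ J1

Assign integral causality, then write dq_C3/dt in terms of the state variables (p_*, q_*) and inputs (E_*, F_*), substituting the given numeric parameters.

dq_C3/dt = E_Se1/4 - q_C1/2 - q_C2/24 - q_C3/28

b5 stroke at J1  (Se1 fixes effort; stroke away)
b0 stroke at J2  (closing 1-jn rule on J1)
b2 stroke at J2  (C1: C, integral causality)
b3 stroke at J2  (C2 outputs effort q/C2)
b4 stroke at J2  (prefer integral on C3)
b1 stroke at R1  (closing 1-jn rule on J2)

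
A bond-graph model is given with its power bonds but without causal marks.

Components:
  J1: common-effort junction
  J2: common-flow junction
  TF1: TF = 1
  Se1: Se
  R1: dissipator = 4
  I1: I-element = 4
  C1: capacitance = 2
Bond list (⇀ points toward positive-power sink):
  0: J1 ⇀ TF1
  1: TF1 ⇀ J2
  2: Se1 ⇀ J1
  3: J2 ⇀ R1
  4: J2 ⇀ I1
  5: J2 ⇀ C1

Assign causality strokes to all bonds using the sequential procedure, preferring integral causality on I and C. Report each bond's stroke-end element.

β2 stroke at J1  (Se1: effort source, stroke at far end)
β0 stroke at TF1  (0-jn J1 has e-setter on 2)
β1 stroke at J2  (TF1: transformer flips bond 0)
β4 stroke at I1  (I1 integral (f out))
β3 stroke at J2  (J2 flow already set via bond 4)
β5 stroke at J2  (J2: bond 4 brought flow, rest push out)

β0 stroke→TF1
β1 stroke→J2
β2 stroke→J1
β3 stroke→J2
β4 stroke→I1
β5 stroke→J2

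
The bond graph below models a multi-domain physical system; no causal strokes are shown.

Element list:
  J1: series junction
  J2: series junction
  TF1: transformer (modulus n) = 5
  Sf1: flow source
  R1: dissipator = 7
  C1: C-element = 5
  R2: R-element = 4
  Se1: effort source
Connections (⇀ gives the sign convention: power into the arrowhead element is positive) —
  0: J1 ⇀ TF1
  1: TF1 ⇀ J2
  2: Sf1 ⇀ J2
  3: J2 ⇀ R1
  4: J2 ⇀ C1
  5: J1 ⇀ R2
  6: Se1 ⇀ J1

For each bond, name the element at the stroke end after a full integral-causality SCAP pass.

bond 2 |Sf1  (source Sf1 imposes f)
bond 6 |J1  (Se1: effort source, stroke at far end)
bond 1 |J2  (J2: bond 2 brought flow, rest push out)
bond 3 |J2  (J2 flow already set via bond 2)
bond 4 |J2  (J2 flow already set via bond 2)
bond 0 |TF1  (TF1 one-in-one-out from 1)
bond 5 |J1  (J1: bond 0 brought flow, rest push out)

#0 stroke→TF1
#1 stroke→J2
#2 stroke→Sf1
#3 stroke→J2
#4 stroke→J2
#5 stroke→J1
#6 stroke→J1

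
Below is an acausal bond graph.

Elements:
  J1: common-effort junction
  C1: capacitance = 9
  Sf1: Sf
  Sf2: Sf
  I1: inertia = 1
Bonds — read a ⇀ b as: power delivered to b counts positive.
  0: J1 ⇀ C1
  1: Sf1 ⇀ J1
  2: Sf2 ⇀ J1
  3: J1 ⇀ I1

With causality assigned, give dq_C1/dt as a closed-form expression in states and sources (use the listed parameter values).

dq_C1/dt = F_Sf1 + F_Sf2 - p_I1

#1 |Sf1  (Sf1 fixes flow; stroke at Sf1)
#2 |Sf2  (Sf2 (Sf) sets flow on bond)
#0 |J1  (C1 integral (e out))
#3 |I1  (0-jn J1 has e-setter on 0)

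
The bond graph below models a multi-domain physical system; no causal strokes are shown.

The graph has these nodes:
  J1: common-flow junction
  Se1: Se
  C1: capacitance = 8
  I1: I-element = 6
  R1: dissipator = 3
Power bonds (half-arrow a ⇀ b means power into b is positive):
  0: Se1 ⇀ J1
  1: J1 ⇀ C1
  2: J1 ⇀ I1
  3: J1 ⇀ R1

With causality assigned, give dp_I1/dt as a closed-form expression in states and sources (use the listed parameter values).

β0 stroke at J1  (Se1 fixes effort; stroke away)
β1 stroke at J1  (C1 integral (e out))
β2 stroke at I1  (prefer integral on I1)
β3 stroke at J1  (1-jn J1 has f-setter on 2)

dp_I1/dt = E_Se1 - p_I1/2 - q_C1/8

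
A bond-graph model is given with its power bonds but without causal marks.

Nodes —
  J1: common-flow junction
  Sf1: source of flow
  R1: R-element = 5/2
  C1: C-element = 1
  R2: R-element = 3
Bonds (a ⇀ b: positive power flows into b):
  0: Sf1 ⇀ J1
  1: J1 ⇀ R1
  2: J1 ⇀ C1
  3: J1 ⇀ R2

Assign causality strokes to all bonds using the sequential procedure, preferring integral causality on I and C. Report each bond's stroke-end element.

b0 |Sf1  (Sf1: flow source, stroke at near end)
b1 |J1  (J1: bond 0 brought flow, rest push out)
b2 |J1  (J1 flow already set via bond 0)
b3 |J1  (J1 flow already set via bond 0)

β0 |Sf1
β1 |J1
β2 |J1
β3 |J1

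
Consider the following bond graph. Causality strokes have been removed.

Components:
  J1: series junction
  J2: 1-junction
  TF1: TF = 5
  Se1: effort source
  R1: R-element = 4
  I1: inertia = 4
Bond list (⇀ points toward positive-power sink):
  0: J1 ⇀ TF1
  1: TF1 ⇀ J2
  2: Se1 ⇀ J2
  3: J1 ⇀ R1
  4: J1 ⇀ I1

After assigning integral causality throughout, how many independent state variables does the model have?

1  (I1 all integral)

β2 stroke at J2  (Se1: effort source, stroke at far end)
β1 stroke at TF1  (closing 1-jn rule on J2)
β0 stroke at J1  (TF TF1: opposite of bond 1)
β4 stroke at I1  (I1 integral (f out))
β3 stroke at J1  (1-jn J1 has f-setter on 4)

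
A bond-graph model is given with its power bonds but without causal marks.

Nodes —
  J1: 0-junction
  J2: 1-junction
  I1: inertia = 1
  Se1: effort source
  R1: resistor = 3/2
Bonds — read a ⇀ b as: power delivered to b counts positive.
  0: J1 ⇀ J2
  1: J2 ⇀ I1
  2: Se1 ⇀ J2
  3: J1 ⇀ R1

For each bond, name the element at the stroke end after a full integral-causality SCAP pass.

#2 →J2  (source Se1 imposes e)
#1 →I1  (I1: I, integral causality)
#0 →J2  (1-jn J2 has f-setter on 1)
#3 →J1  (J1: last free bond brings effort in)

#0 |J2
#1 |I1
#2 |J2
#3 |J1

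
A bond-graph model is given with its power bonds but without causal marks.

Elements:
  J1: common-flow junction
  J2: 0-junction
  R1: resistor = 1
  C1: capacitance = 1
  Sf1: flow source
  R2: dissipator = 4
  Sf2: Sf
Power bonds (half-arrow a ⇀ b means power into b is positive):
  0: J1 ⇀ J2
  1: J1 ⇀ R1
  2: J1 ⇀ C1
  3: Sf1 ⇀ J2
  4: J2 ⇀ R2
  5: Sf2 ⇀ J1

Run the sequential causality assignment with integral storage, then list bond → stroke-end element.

#3 →Sf1  (source Sf1 imposes f)
#5 →Sf2  (Sf2 fixes flow; stroke at Sf2)
#0 →J1  (common-f at J1 fixed by 5)
#1 →J1  (1-jn J1 has f-setter on 5)
#2 →J1  (J1: bond 5 brought flow, rest push out)
#4 →J2  (closing 0-jn rule on J2)

β0 →J1
β1 →J1
β2 →J1
β3 →Sf1
β4 →J2
β5 →Sf2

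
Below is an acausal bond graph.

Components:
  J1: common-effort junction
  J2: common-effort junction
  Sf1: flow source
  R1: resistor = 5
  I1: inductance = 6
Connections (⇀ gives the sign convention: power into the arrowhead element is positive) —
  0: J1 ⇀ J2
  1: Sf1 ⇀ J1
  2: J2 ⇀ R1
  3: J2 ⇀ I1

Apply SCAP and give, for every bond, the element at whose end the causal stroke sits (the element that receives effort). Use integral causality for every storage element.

β1 stroke→Sf1  (source Sf1 imposes f)
β0 stroke→J1  (closing 0-jn rule on J1)
β3 stroke→I1  (I1: I, integral causality)
β2 stroke→J2  (J2 needs exactly one e-in)

b0 stroke at J1
b1 stroke at Sf1
b2 stroke at J2
b3 stroke at I1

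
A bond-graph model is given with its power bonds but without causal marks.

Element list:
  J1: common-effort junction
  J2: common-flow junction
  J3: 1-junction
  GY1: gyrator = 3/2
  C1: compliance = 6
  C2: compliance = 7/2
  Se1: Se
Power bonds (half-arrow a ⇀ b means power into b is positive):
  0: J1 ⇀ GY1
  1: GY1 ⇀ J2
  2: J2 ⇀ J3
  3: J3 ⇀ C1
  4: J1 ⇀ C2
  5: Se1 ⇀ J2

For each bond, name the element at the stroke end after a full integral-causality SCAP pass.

bond 5 →J2  (source Se1 imposes e)
bond 3 →J3  (C1: C, integral causality)
bond 2 →J2  (closing 1-jn rule on J3)
bond 1 →GY1  (J2: last free bond brings flow in)
bond 0 →GY1  (GY1: gyrator matches bond 1)
bond 4 →J1  (J1: last free bond brings effort in)

β0 →GY1
β1 →GY1
β2 →J2
β3 →J3
β4 →J1
β5 →J2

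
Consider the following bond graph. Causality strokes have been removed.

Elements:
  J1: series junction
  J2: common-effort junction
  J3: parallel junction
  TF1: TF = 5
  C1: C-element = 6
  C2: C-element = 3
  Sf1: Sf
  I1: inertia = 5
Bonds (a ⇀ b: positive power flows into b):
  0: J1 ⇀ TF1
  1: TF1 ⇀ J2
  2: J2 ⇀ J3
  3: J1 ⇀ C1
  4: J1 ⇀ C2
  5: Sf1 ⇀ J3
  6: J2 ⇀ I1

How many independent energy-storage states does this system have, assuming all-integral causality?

3  (C1, C2, I1 all integral)

#5 stroke at Sf1  (Sf1 (Sf) sets flow on bond)
#2 stroke at J3  (J3 needs exactly one e-in)
#3 stroke at J1  (C1 outputs effort q/C1)
#4 stroke at J1  (prefer integral on C2)
#0 stroke at TF1  (closing 1-jn rule on J1)
#1 stroke at J2  (TF1 one-in-one-out from 0)
#6 stroke at I1  (J2: bond 1 brought effort, rest push out)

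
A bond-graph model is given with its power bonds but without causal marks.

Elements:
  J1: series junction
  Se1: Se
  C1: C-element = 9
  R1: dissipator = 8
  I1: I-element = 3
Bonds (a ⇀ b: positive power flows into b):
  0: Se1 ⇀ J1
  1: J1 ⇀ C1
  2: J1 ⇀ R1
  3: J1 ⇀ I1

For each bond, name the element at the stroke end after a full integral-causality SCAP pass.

bond 0 →J1  (Se1: effort source, stroke at far end)
bond 1 →J1  (C1: C, integral causality)
bond 3 →I1  (I1 integral (f out))
bond 2 →J1  (common-f at J1 fixed by 3)

b0 →J1
b1 →J1
b2 →J1
b3 →I1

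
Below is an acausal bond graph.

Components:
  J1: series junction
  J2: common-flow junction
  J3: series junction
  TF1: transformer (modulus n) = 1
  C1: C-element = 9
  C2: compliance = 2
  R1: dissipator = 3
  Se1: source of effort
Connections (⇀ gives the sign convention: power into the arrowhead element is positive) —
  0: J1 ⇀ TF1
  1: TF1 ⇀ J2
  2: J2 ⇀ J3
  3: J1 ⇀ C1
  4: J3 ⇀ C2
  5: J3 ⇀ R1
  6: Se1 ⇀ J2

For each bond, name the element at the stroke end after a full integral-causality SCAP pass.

b0 |TF1
b1 |J2
b2 |J3
b3 |J1
b4 |J3
b5 |R1
b6 |J2

#6 stroke at J2  (Se1 (Se) sets effort on bond)
#3 stroke at J1  (prefer integral on C1)
#0 stroke at TF1  (J1: last free bond brings flow in)
#1 stroke at J2  (TF1: transformer flips bond 0)
#2 stroke at J3  (J2 needs exactly one f-in)
#4 stroke at J3  (C2: C, integral causality)
#5 stroke at R1  (J3 needs exactly one f-in)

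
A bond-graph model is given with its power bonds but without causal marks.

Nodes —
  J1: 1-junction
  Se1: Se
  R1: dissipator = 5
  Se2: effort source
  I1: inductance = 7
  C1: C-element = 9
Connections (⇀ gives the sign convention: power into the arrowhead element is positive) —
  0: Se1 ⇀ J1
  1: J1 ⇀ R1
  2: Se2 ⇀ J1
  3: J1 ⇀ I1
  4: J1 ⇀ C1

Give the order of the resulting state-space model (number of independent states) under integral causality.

2  (C1, I1 all integral)

b0 stroke at J1  (Se1: effort source, stroke at far end)
b2 stroke at J1  (Se2 (Se) sets effort on bond)
b3 stroke at I1  (I1: I, integral causality)
b1 stroke at J1  (common-f at J1 fixed by 3)
b4 stroke at J1  (common-f at J1 fixed by 3)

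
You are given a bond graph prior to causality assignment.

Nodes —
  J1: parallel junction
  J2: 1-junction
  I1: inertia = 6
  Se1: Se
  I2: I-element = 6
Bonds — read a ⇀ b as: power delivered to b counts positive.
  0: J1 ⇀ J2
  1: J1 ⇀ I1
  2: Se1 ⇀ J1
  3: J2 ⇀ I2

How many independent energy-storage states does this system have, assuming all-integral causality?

β2 |J1  (Se1: effort source, stroke at far end)
β0 |J2  (0-jn J1 has e-setter on 2)
β1 |I1  (common-e at J1 fixed by 2)
β3 |I2  (only one flow-in slot at J2)

2  (I1, I2 all integral)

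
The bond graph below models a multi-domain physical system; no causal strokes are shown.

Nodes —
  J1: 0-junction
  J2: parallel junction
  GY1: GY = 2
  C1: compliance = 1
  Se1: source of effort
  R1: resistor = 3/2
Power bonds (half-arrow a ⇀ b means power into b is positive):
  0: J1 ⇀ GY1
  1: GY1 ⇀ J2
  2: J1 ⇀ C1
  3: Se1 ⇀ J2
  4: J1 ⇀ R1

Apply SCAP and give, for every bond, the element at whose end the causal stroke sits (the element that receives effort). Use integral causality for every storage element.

bond 3 |J2  (Se1: effort source, stroke at far end)
bond 1 |GY1  (J2 effort already set via bond 3)
bond 0 |GY1  (through GY1, causality inverts; strokes same side of GY1)
bond 2 |J1  (C1 integral (e out))
bond 4 |R1  (J1: bond 2 brought effort, rest push out)

β0 |GY1
β1 |GY1
β2 |J1
β3 |J2
β4 |R1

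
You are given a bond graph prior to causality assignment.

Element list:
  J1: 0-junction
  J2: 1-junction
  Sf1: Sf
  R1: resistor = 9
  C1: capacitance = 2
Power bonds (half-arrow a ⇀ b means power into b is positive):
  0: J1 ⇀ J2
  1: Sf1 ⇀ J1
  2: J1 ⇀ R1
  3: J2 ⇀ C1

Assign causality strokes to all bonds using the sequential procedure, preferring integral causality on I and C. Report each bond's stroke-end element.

b1 |Sf1  (Sf1 fixes flow; stroke at Sf1)
b3 |J2  (prefer integral on C1)
b0 |J1  (J2: last free bond brings flow in)
b2 |R1  (0-jn J1 has e-setter on 0)

b0 |J1
b1 |Sf1
b2 |R1
b3 |J2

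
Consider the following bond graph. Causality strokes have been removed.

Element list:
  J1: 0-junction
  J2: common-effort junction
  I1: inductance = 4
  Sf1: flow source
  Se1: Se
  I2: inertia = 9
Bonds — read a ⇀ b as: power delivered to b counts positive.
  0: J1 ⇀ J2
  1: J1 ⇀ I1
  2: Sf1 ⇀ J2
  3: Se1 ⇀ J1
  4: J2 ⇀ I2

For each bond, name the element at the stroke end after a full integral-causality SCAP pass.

β2 stroke at Sf1  (Sf1 (Sf) sets flow on bond)
β3 stroke at J1  (Se1 (Se) sets effort on bond)
β0 stroke at J2  (0-jn J1 has e-setter on 3)
β1 stroke at I1  (J1 effort already set via bond 3)
β4 stroke at I2  (common-e at J2 fixed by 0)

#0 |J2
#1 |I1
#2 |Sf1
#3 |J1
#4 |I2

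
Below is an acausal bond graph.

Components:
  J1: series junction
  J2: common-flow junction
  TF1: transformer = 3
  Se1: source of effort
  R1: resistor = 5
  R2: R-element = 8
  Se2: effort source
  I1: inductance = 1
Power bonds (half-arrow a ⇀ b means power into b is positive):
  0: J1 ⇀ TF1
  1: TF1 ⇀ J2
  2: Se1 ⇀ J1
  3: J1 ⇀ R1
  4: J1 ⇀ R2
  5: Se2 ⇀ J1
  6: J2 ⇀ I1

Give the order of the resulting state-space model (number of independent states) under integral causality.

β2 stroke→J1  (Se1 fixes effort; stroke away)
β5 stroke→J1  (Se2 fixes effort; stroke away)
β6 stroke→I1  (I1: I, integral causality)
β1 stroke→J2  (J2 flow already set via bond 6)
β0 stroke→TF1  (through TF1, causality passes straight; one stroke at TF1)
β3 stroke→J1  (1-jn J1 has f-setter on 0)
β4 stroke→J1  (J1: bond 0 brought flow, rest push out)

1  (I1 all integral)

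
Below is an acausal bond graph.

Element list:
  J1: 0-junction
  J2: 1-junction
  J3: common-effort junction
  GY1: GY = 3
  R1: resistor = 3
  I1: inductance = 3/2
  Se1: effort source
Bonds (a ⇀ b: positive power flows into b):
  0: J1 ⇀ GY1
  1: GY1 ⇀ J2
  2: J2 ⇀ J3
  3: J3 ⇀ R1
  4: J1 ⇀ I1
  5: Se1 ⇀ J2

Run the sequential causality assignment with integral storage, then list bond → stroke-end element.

β5 stroke→J2  (Se1: effort source, stroke at far end)
β4 stroke→I1  (I1 outputs flow p/I1)
β0 stroke→J1  (only one effort-in slot at J1)
β1 stroke→J2  (through GY1, causality inverts; strokes same side of GY1)
β2 stroke→J3  (closing 1-jn rule on J2)
β3 stroke→R1  (0-jn J3 has e-setter on 2)

β0 |J1
β1 |J2
β2 |J3
β3 |R1
β4 |I1
β5 |J2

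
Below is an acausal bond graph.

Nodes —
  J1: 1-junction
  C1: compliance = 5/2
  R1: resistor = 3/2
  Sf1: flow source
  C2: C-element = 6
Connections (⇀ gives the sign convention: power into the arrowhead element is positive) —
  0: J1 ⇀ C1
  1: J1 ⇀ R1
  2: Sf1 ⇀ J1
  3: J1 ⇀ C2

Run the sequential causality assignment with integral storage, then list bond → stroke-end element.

β0 stroke at J1
β1 stroke at J1
β2 stroke at Sf1
β3 stroke at J1

b2 stroke→Sf1  (Sf1 (Sf) sets flow on bond)
b0 stroke→J1  (1-jn J1 has f-setter on 2)
b1 stroke→J1  (J1 flow already set via bond 2)
b3 stroke→J1  (1-jn J1 has f-setter on 2)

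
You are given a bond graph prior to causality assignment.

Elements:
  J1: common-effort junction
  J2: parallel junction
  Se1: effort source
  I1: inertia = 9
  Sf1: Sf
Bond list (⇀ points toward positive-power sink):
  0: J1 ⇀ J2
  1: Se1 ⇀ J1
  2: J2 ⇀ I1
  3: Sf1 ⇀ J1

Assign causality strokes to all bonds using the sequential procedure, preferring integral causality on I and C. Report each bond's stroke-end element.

β1 |J1  (source Se1 imposes e)
β3 |Sf1  (source Sf1 imposes f)
β0 |J2  (0-jn J1 has e-setter on 1)
β2 |I1  (0-jn J2 has e-setter on 0)

bond 0 stroke→J2
bond 1 stroke→J1
bond 2 stroke→I1
bond 3 stroke→Sf1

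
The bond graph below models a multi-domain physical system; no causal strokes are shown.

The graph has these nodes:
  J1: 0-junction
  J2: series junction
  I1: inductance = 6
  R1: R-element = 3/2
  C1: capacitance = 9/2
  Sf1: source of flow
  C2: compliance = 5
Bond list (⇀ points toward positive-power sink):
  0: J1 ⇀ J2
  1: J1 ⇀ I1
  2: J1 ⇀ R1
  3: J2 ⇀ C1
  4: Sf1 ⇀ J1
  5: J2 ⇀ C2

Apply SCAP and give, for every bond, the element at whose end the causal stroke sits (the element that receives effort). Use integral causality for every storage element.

β4 |Sf1  (Sf1 fixes flow; stroke at Sf1)
β1 |I1  (prefer integral on I1)
β3 |J2  (prefer integral on C1)
β5 |J2  (C2: C, integral causality)
β0 |J1  (closing 1-jn rule on J2)
β2 |R1  (J1: bond 0 brought effort, rest push out)

β0 →J1
β1 →I1
β2 →R1
β3 →J2
β4 →Sf1
β5 →J2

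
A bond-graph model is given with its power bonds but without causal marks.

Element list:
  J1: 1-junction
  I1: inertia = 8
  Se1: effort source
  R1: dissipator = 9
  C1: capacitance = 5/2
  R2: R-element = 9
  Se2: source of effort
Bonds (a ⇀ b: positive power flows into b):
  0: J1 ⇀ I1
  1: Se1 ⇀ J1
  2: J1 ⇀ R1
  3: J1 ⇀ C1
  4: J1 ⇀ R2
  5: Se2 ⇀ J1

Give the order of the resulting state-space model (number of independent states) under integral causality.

β1 stroke at J1  (source Se1 imposes e)
β5 stroke at J1  (Se2 (Se) sets effort on bond)
β0 stroke at I1  (I1: I, integral causality)
β2 stroke at J1  (J1: bond 0 brought flow, rest push out)
β3 stroke at J1  (J1 flow already set via bond 0)
β4 stroke at J1  (1-jn J1 has f-setter on 0)

2  (C1, I1 all integral)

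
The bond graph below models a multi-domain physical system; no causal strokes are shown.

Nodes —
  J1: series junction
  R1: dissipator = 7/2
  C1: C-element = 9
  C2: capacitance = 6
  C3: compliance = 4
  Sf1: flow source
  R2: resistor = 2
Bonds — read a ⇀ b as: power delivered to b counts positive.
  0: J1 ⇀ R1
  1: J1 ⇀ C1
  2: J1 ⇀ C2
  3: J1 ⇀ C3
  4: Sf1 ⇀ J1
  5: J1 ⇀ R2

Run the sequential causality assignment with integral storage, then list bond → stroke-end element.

#4 stroke→Sf1  (source Sf1 imposes f)
#0 stroke→J1  (J1 flow already set via bond 4)
#1 stroke→J1  (J1: bond 4 brought flow, rest push out)
#2 stroke→J1  (J1: bond 4 brought flow, rest push out)
#3 stroke→J1  (common-f at J1 fixed by 4)
#5 stroke→J1  (J1: bond 4 brought flow, rest push out)

β0 stroke at J1
β1 stroke at J1
β2 stroke at J1
β3 stroke at J1
β4 stroke at Sf1
β5 stroke at J1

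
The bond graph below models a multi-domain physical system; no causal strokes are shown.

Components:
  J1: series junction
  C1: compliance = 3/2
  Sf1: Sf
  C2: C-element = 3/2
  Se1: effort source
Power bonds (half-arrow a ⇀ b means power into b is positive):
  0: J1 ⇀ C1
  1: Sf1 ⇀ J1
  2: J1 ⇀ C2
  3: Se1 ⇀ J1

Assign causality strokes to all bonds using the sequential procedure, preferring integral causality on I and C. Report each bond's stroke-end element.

bond 1 |Sf1  (Sf1: flow source, stroke at near end)
bond 3 |J1  (source Se1 imposes e)
bond 0 |J1  (J1: bond 1 brought flow, rest push out)
bond 2 |J1  (common-f at J1 fixed by 1)

bond 0 stroke→J1
bond 1 stroke→Sf1
bond 2 stroke→J1
bond 3 stroke→J1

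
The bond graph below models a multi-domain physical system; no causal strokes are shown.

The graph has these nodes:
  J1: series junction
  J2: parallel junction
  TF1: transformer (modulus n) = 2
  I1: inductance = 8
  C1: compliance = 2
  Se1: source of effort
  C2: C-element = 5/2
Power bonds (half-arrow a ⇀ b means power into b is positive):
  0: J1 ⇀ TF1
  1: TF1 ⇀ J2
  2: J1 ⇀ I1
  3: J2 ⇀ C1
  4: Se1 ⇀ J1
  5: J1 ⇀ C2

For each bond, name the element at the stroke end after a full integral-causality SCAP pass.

#0 stroke→J1
#1 stroke→TF1
#2 stroke→I1
#3 stroke→J2
#4 stroke→J1
#5 stroke→J1

b4 stroke→J1  (source Se1 imposes e)
b2 stroke→I1  (I1 integral (f out))
b0 stroke→J1  (common-f at J1 fixed by 2)
b5 stroke→J1  (J1 flow already set via bond 2)
b1 stroke→TF1  (TF1: transformer flips bond 0)
b3 stroke→J2  (J2 needs exactly one e-in)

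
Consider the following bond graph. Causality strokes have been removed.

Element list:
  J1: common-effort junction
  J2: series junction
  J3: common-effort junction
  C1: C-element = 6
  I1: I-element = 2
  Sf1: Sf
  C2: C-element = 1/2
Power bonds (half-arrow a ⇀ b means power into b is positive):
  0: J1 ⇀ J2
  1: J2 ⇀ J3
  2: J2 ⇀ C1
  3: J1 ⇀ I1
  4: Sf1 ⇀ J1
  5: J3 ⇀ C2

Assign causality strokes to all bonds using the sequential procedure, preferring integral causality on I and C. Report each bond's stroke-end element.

β0 →J1
β1 →J2
β2 →J2
β3 →I1
β4 →Sf1
β5 →J3

β4 →Sf1  (Sf1 fixes flow; stroke at Sf1)
β2 →J2  (C1 integral (e out))
β3 →I1  (prefer integral on I1)
β0 →J1  (J1: last free bond brings effort in)
β1 →J2  (J2 flow already set via bond 0)
β5 →J3  (closing 0-jn rule on J3)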